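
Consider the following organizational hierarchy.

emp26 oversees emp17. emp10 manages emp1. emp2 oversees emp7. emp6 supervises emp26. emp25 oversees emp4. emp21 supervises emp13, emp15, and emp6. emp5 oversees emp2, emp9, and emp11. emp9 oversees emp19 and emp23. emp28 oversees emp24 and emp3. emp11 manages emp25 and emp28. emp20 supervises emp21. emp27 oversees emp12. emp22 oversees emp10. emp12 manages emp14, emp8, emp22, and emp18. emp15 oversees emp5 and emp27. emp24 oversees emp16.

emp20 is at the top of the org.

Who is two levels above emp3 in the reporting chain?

emp3 reports to emp28, and emp28 reports to emp11. So emp3's skip-level manager is emp11.

emp11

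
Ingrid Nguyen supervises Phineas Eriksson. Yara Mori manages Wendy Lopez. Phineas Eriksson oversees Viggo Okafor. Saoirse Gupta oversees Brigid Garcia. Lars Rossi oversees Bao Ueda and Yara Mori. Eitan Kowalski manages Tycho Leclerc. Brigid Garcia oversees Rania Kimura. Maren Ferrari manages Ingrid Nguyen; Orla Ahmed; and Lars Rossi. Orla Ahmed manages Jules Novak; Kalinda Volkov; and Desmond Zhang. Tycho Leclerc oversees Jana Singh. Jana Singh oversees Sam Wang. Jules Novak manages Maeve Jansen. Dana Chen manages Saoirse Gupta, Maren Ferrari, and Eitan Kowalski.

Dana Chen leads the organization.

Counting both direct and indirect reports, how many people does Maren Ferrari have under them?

Maren Ferrari directly manages Orla Ahmed, Ingrid Nguyen, Lars Rossi. Under Orla Ahmed: Desmond Zhang, Kalinda Volkov, Jules Novak, Maeve Jansen (4). Under Ingrid Nguyen: Phineas Eriksson, Viggo Okafor (2). Under Lars Rossi: Bao Ueda, Yara Mori, Wendy Lopez (3). So Maren Ferrari's organization is 3 direct reports plus everyone under them: 5 + 3 + 4 = 12.

12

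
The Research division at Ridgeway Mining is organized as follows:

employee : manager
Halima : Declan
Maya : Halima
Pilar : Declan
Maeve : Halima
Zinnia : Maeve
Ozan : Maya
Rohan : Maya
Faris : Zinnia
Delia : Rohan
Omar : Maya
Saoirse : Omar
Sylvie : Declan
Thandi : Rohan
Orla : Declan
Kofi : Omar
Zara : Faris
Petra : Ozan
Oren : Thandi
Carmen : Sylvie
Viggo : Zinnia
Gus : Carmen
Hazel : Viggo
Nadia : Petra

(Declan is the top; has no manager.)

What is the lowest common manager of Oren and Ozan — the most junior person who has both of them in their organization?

Oren's chain of managers is Thandi, Rohan, Maya, Halima, Declan. Ozan's chain of managers is Maya, Halima, Declan. The first manager that appears in both chains is Maya.

Maya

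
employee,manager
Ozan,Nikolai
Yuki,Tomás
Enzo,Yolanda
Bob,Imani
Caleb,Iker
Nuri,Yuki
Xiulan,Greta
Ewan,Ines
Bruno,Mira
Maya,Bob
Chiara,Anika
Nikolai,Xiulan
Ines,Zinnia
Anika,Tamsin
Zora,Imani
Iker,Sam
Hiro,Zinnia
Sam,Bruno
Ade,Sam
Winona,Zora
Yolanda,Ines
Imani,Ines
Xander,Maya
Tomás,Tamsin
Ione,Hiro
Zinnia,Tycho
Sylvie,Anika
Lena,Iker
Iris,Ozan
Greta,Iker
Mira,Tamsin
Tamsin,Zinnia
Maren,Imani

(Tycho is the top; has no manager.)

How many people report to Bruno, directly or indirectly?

10

Bruno directly manages Sam. Under Sam: Ade, Iker, Caleb, Greta, Xiulan, Nikolai, Ozan, Iris, Lena (9). That's 10 in total.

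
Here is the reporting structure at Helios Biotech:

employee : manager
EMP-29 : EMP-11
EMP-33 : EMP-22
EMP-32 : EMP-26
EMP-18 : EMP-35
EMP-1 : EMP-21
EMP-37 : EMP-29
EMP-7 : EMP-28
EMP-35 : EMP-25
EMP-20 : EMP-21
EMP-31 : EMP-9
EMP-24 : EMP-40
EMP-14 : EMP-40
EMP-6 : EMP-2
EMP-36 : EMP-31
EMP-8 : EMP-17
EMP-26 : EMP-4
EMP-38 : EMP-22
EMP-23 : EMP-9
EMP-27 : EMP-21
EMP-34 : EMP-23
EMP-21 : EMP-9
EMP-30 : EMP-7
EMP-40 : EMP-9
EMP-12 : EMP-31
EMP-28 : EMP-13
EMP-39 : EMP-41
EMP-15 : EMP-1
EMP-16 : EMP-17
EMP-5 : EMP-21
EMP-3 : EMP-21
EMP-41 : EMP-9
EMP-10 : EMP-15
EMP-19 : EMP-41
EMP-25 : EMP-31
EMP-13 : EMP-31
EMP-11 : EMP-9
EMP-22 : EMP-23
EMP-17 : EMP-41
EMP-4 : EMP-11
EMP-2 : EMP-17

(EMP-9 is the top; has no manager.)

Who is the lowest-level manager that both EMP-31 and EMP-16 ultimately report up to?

EMP-31's chain of managers is EMP-9. EMP-16's chain of managers is EMP-17, EMP-41, EMP-9. The first manager that appears in both chains is EMP-9.

EMP-9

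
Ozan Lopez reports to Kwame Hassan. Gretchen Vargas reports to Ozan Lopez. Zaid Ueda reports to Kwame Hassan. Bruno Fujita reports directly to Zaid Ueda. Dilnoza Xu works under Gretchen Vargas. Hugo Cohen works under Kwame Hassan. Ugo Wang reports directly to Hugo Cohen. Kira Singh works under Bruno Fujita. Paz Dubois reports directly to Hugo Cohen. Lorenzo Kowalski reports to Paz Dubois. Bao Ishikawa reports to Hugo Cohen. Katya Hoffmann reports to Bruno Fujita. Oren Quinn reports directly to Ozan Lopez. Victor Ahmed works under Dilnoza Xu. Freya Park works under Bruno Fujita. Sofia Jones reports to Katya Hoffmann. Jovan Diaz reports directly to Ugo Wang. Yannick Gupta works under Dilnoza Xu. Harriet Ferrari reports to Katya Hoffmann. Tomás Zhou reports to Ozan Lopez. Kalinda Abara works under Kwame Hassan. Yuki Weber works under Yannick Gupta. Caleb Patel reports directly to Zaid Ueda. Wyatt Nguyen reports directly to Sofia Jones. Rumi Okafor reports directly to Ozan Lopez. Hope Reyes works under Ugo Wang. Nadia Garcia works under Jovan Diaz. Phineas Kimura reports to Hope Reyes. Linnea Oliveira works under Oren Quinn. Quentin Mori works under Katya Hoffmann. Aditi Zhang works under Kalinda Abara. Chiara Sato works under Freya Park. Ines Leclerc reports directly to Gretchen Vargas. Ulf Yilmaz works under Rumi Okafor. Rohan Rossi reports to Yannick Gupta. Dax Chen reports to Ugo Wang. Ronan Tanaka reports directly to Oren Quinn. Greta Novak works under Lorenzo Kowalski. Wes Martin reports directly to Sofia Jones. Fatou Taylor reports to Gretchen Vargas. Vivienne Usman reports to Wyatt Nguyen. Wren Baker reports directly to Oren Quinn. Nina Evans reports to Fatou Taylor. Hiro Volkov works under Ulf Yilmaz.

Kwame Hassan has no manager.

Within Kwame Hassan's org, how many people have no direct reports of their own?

23

The people in Kwame Hassan's organization with no one reporting to them are Aditi Zhang, Bao Ishikawa, Greta Novak, Dax Chen, Phineas Kimura, Nadia Garcia, Caleb Patel, Chiara Sato, Quentin Mori, Harriet Ferrari, Wes Martin, Vivienne Usman, Kira Singh, Hiro Volkov, Tomás Zhou, Wren Baker, Ronan Tanaka, Linnea Oliveira, Nina Evans, Ines Leclerc, Rohan Rossi, Yuki Weber, Victor Ahmed. That is 23.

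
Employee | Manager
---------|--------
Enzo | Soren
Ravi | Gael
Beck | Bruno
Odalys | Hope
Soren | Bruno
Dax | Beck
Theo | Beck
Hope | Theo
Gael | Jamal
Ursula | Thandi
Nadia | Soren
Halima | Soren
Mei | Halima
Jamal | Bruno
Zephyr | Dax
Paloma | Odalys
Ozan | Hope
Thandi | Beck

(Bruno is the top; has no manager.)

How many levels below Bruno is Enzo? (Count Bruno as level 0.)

Chain from Enzo up to Bruno: Enzo → Soren → Bruno. That is 2 steps up, so Enzo is 2 levels below Bruno.

2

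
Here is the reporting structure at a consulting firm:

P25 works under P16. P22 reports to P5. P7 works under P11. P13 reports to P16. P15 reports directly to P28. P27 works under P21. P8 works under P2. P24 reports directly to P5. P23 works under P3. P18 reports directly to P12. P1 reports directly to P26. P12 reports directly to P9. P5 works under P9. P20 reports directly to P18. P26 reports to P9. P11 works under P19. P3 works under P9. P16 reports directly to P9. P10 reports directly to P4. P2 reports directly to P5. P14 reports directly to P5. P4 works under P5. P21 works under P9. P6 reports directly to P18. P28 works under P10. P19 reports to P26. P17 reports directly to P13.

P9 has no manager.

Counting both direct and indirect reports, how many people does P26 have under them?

P26 directly manages P19, P1. Under P19: P11, P7 (2). P1 has no reports. So P26's organization is 2 direct reports plus everyone under them: 3 + 1 = 4.

4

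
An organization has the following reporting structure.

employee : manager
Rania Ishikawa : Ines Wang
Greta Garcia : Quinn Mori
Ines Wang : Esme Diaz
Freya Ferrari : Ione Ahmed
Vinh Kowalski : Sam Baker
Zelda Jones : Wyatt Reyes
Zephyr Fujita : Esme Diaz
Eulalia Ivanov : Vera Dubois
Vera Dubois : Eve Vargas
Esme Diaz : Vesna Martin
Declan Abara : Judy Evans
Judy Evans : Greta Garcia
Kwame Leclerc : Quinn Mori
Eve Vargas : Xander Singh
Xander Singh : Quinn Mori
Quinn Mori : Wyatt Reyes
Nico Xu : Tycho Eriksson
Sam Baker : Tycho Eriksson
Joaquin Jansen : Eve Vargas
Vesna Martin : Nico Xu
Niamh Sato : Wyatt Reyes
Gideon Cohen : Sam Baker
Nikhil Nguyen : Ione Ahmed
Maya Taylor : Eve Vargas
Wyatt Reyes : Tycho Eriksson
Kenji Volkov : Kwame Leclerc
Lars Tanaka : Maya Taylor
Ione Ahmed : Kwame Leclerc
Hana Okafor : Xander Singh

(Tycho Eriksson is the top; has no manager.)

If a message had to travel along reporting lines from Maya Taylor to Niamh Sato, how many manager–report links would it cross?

5

Maya Taylor is 4 levels below Wyatt Reyes, and Niamh Sato is 1 level below Wyatt Reyes (their lowest common manager). The shortest path runs up from Maya Taylor to Wyatt Reyes and back down to Niamh Sato: 4 + 1 = 5 links.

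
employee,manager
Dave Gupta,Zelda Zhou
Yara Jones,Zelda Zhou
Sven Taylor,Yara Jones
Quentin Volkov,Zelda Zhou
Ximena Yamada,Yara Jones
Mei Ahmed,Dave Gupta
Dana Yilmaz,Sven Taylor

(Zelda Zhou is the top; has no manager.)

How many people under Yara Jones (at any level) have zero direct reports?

2

The people in Yara Jones's organization with no one reporting to them are Ximena Yamada, Dana Yilmaz. That is 2.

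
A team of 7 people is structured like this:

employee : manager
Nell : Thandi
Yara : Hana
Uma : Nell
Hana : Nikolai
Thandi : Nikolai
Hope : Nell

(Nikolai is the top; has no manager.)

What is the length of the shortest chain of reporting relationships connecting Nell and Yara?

Nell is 2 levels below Nikolai, and Yara is 2 levels below Nikolai (their lowest common manager). The shortest path runs up from Nell to Nikolai and back down to Yara: 2 + 2 = 4 links.

4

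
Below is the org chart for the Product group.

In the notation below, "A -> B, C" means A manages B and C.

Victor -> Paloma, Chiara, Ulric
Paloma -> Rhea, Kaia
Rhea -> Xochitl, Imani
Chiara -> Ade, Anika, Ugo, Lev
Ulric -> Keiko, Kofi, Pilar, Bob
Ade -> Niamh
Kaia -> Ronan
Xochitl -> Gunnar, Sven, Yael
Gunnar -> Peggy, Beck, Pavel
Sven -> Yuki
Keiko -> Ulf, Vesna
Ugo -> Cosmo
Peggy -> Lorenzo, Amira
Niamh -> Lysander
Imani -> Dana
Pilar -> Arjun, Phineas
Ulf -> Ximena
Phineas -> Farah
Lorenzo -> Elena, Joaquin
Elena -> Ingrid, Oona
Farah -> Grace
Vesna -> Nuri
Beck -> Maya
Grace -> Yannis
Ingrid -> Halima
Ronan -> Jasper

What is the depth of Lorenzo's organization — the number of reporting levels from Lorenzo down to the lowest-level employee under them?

3

The longest chain under Lorenzo runs Lorenzo → Elena → Ingrid → Halima, which is 3 levels below Lorenzo.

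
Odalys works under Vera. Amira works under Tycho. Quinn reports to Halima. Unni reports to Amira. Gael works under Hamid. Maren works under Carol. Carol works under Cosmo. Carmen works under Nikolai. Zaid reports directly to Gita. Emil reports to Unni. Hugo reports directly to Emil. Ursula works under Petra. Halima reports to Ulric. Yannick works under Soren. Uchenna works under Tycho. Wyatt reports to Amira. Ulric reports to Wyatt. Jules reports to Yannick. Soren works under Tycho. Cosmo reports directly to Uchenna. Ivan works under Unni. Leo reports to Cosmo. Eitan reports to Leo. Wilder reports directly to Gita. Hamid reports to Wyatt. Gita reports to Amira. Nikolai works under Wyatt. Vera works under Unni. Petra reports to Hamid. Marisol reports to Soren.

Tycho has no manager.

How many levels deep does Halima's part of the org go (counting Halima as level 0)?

1

The longest chain under Halima runs Halima → Quinn, which is 1 level below Halima.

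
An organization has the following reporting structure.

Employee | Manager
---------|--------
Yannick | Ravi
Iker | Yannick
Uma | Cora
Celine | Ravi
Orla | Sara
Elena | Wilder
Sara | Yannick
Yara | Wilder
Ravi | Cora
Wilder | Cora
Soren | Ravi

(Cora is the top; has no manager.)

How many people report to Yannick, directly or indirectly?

Yannick directly manages Sara, Iker. Under Sara: Orla (1). Iker has no reports. So Yannick's organization is 2 direct reports plus everyone under them: 2 + 1 = 3.

3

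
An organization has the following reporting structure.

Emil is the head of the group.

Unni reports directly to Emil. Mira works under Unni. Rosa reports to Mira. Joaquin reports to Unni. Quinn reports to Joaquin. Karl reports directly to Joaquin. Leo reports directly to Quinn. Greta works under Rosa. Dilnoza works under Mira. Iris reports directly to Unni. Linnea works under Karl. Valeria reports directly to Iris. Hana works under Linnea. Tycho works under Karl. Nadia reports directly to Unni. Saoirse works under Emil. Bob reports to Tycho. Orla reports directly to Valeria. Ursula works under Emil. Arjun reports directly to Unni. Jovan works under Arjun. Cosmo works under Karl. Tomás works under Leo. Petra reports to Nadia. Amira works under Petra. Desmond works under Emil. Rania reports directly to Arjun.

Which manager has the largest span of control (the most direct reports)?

Unni

Direct-report counts: Emil has 4; Unni has 5; Arjun has 2; Nadia has 1; Petra has 1; Iris has 1; Valeria has 1; Joaquin has 2; Karl has 3; Tycho has 1; Linnea has 1; Quinn has 1; Leo has 1; Mira has 2; Rosa has 1. The largest is 5, held by Unni.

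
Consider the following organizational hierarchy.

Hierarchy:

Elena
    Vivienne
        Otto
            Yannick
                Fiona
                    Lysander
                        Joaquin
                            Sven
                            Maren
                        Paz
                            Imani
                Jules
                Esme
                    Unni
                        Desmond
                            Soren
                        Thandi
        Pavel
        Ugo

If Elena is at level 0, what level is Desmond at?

Chain from Desmond up to Elena: Desmond → Unni → Esme → Yannick → Otto → Vivienne → Elena. That is 6 steps up, so Desmond is 6 levels below Elena.

6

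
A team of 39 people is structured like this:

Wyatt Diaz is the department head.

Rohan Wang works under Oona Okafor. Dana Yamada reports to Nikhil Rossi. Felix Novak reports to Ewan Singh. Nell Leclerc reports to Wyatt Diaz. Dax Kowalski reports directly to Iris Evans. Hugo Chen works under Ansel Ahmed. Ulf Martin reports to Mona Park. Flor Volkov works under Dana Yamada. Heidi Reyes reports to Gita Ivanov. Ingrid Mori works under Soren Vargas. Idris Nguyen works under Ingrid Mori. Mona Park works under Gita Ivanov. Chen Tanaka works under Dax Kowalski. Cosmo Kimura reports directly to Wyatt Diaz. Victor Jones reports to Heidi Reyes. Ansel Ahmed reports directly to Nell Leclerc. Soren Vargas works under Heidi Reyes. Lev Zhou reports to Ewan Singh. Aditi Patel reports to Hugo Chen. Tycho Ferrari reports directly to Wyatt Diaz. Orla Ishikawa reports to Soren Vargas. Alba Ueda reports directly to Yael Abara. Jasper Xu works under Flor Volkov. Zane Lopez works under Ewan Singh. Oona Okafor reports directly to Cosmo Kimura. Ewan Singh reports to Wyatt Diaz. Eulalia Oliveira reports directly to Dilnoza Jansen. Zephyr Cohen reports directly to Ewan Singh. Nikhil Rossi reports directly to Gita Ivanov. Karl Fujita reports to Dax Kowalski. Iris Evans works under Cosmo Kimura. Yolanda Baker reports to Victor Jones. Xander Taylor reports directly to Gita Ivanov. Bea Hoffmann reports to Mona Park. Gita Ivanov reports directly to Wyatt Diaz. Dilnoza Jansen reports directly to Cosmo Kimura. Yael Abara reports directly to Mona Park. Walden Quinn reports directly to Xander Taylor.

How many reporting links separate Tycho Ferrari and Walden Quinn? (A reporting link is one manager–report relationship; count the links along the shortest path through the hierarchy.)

Tycho Ferrari is 1 level below Wyatt Diaz, and Walden Quinn is 3 levels below Wyatt Diaz (their lowest common manager). The shortest path runs up from Tycho Ferrari to Wyatt Diaz and back down to Walden Quinn: 1 + 3 = 4 links.

4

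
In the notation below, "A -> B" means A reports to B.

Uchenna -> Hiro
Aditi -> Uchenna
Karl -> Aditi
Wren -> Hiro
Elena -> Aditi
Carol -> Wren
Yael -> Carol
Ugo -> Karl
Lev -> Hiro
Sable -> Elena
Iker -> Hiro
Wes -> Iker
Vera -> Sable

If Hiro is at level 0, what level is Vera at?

5

Chain from Vera up to Hiro: Vera → Sable → Elena → Aditi → Uchenna → Hiro. That is 5 steps up, so Vera is 5 levels below Hiro.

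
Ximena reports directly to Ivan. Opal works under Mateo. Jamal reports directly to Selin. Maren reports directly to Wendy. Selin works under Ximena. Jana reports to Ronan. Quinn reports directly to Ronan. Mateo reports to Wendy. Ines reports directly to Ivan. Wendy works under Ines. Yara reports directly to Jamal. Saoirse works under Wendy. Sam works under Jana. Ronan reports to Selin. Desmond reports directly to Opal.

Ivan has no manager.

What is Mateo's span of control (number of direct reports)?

1

Mateo directly manages Opal. That is 1 direct report.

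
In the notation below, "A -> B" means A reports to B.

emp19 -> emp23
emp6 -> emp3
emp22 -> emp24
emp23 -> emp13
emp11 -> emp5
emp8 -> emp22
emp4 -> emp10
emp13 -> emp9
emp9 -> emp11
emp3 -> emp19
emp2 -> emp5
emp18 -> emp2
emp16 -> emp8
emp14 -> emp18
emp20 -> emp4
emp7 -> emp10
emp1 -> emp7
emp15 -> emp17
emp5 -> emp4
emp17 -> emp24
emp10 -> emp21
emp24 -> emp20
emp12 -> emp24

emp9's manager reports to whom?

emp9 reports to emp11, and emp11 reports to emp5. So emp9's skip-level manager is emp5.

emp5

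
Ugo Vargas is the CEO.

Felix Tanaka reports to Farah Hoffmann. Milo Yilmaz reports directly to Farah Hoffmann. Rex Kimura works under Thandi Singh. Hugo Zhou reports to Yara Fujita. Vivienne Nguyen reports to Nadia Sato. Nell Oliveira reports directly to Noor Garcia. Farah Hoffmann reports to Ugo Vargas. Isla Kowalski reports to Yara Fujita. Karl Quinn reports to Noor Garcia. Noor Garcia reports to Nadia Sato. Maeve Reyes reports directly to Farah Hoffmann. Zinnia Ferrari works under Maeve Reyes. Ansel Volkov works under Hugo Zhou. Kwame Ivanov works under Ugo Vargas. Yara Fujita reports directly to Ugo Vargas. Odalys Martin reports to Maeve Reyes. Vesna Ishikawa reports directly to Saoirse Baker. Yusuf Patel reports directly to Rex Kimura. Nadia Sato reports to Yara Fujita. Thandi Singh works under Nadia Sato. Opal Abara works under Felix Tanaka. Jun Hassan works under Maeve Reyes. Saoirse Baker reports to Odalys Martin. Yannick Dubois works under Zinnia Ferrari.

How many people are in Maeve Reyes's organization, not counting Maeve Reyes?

6

Maeve Reyes directly manages Odalys Martin, Jun Hassan, Zinnia Ferrari. Under Odalys Martin: Saoirse Baker, Vesna Ishikawa (2). Jun Hassan has no reports. Under Zinnia Ferrari: Yannick Dubois (1). So Maeve Reyes's organization is 3 direct reports plus everyone under them: 3 + 1 + 2 = 6.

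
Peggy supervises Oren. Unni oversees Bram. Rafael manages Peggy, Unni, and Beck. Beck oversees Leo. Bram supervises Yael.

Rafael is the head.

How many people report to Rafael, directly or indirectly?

Rafael directly manages Unni, Peggy, Beck. Under Unni: Bram, Yael (2). Under Peggy: Oren (1). Under Beck: Leo (1). So Rafael's organization is 3 direct reports plus everyone under them: 3 + 2 + 2 = 7.

7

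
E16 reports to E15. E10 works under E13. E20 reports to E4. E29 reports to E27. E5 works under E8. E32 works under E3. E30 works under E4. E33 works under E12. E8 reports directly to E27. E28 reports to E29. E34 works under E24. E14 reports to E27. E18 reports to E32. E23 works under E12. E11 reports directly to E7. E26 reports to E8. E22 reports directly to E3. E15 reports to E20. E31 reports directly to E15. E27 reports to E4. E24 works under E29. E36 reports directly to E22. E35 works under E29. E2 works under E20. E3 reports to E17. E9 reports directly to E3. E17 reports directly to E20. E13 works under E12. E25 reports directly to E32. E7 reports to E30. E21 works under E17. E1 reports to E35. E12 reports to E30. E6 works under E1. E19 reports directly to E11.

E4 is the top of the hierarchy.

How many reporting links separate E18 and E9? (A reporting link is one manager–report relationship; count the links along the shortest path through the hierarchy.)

3

E18 is 2 levels below E3, and E9 is 1 level below E3 (their lowest common manager). The shortest path runs up from E18 to E3 and back down to E9: 2 + 1 = 3 links.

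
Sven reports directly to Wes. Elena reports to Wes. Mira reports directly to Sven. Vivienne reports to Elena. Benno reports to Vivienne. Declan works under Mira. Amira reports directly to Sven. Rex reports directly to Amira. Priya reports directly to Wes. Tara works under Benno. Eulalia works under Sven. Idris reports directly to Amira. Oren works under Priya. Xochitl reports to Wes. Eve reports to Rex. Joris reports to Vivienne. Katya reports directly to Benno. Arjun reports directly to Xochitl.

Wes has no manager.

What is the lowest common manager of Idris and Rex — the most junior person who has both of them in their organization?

Amira

Idris's chain of managers is Amira, Sven, Wes. Rex's chain of managers is Amira, Sven, Wes. The first manager that appears in both chains is Amira.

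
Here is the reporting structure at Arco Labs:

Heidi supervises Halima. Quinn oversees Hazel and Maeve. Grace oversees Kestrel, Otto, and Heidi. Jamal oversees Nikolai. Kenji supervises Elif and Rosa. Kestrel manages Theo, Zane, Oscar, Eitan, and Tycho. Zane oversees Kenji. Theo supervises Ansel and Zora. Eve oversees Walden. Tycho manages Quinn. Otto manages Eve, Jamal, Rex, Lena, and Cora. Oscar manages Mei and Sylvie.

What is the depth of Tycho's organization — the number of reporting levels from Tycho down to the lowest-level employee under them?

The longest chain under Tycho runs Tycho → Quinn → Hazel, which is 2 levels below Tycho.

2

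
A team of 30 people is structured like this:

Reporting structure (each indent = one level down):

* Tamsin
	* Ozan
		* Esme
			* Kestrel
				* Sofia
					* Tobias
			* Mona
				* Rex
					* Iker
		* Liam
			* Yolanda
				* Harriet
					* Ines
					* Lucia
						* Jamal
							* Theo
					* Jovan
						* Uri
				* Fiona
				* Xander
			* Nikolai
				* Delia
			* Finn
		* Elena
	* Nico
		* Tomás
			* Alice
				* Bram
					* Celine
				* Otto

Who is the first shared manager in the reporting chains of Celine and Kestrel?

Tamsin

Celine's chain of managers is Bram, Alice, Tomás, Nico, Tamsin. Kestrel's chain of managers is Esme, Ozan, Tamsin. The first manager that appears in both chains is Tamsin.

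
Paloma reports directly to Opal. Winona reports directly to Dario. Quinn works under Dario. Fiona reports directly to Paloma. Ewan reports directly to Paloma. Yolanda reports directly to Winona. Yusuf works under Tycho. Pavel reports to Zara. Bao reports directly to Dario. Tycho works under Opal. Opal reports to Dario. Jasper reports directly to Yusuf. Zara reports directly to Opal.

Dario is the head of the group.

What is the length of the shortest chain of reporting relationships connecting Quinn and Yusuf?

4

Quinn is 1 level below Dario, and Yusuf is 3 levels below Dario (their lowest common manager). The shortest path runs up from Quinn to Dario and back down to Yusuf: 1 + 3 = 4 links.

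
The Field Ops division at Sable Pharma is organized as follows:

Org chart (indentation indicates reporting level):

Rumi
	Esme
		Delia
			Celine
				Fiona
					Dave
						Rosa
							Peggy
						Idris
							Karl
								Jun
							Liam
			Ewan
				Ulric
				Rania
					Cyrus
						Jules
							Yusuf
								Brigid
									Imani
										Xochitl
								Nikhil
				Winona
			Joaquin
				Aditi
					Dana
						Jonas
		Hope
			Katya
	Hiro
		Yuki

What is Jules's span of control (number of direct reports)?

1

Jules directly manages Yusuf. That is 1 direct report.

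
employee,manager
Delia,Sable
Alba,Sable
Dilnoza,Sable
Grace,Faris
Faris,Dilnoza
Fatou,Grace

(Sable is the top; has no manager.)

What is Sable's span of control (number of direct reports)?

3

Sable directly manages Dilnoza, Delia, Alba. That is 3 direct reports.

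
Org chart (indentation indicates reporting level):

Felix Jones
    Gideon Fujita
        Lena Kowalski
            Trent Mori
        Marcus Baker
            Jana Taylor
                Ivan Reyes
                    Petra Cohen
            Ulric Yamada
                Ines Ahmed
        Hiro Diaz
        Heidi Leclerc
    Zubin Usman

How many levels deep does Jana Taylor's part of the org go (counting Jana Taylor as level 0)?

2

The longest chain under Jana Taylor runs Jana Taylor → Ivan Reyes → Petra Cohen, which is 2 levels below Jana Taylor.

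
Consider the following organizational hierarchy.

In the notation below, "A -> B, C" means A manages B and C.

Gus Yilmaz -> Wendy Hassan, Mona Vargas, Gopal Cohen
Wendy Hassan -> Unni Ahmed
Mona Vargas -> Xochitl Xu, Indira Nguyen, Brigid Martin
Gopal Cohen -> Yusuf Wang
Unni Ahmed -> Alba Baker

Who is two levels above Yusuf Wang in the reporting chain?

Yusuf Wang reports to Gopal Cohen, and Gopal Cohen reports to Gus Yilmaz. So Yusuf Wang's skip-level manager is Gus Yilmaz.

Gus Yilmaz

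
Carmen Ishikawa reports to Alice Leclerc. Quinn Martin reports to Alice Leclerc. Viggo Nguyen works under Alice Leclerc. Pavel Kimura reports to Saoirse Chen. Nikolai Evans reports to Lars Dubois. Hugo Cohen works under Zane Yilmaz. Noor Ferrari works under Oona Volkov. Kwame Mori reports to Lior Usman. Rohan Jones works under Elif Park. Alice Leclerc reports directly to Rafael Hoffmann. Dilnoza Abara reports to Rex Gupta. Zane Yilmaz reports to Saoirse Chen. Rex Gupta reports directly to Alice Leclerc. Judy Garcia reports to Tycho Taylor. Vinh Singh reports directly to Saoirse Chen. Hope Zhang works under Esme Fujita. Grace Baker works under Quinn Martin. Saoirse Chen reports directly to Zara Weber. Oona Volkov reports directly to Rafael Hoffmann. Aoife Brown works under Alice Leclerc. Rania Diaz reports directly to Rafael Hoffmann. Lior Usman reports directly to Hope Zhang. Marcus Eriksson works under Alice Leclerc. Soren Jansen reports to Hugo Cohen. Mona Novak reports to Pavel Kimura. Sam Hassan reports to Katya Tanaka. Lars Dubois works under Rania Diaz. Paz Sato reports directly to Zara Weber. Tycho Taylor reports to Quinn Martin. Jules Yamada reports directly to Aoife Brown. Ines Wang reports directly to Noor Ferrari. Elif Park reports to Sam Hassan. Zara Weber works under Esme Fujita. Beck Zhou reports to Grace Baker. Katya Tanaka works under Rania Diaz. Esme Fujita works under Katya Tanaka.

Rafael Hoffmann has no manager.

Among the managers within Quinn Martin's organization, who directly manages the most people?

Direct-report counts within Quinn Martin's organization: Quinn Martin has 2; Grace Baker has 1; Tycho Taylor has 1. The largest is 2, held by Quinn Martin.

Quinn Martin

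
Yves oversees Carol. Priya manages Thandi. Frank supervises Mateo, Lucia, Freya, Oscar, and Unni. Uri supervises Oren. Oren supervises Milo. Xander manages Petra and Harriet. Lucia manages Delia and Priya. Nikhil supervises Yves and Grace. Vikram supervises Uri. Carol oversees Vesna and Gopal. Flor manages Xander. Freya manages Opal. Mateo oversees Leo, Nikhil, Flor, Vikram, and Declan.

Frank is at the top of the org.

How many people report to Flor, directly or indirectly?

3

Flor directly manages Xander. Under Xander: Harriet, Petra (2). That's 3 in total.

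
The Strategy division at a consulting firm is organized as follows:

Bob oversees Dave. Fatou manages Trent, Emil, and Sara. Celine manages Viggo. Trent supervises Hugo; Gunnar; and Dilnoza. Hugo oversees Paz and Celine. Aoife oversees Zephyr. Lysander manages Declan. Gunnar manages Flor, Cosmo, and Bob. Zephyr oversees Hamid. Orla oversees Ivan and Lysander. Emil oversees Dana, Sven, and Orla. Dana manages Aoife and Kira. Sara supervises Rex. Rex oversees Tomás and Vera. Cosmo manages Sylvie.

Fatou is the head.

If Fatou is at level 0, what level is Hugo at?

Chain from Hugo up to Fatou: Hugo → Trent → Fatou. That is 2 steps up, so Hugo is 2 levels below Fatou.

2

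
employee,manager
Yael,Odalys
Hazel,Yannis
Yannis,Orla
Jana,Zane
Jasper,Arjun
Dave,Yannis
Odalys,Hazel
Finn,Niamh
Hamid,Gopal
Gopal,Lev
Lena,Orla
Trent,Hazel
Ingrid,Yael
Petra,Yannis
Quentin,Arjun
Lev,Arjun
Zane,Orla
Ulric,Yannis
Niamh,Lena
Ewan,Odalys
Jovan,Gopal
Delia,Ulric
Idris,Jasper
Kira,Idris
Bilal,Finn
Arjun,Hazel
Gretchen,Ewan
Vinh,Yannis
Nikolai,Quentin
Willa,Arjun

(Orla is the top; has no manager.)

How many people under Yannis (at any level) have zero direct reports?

12

The people in Yannis's organization with no one reporting to them are Dave, Petra, Vinh, Delia, Trent, Ingrid, Gretchen, Nikolai, Willa, Kira, Jovan, Hamid. That is 12.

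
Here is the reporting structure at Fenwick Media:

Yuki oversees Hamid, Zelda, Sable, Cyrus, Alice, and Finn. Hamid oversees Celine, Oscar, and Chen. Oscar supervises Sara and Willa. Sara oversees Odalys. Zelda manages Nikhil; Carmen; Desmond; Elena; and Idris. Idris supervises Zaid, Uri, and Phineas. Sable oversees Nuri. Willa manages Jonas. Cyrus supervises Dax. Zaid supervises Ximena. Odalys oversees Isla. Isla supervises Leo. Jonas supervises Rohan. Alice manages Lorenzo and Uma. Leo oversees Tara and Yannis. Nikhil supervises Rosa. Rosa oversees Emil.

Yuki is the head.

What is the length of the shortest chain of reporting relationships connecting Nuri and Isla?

7

Nuri is 2 levels below Yuki, and Isla is 5 levels below Yuki (their lowest common manager). The shortest path runs up from Nuri to Yuki and back down to Isla: 2 + 5 = 7 links.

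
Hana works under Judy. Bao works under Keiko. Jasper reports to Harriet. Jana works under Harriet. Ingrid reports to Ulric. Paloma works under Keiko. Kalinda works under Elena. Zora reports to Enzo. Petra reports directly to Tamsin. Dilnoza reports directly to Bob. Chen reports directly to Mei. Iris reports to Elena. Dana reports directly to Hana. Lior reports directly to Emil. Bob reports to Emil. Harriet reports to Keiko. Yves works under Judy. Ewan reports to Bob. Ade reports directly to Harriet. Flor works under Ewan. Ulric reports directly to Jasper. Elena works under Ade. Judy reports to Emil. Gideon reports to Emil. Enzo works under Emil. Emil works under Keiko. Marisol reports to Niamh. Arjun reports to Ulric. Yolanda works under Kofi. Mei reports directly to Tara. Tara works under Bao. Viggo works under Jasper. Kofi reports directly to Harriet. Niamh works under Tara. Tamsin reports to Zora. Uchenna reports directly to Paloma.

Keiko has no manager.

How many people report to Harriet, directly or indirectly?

Harriet directly manages Jasper, Ade, Kofi, Jana. Under Jasper: Viggo, Ulric, Arjun, Ingrid (4). Under Ade: Elena, Iris, Kalinda (3). Under Kofi: Yolanda (1). Jana has no reports. So Harriet's organization is 4 direct reports plus everyone under them: 5 + 4 + 2 + 1 = 12.

12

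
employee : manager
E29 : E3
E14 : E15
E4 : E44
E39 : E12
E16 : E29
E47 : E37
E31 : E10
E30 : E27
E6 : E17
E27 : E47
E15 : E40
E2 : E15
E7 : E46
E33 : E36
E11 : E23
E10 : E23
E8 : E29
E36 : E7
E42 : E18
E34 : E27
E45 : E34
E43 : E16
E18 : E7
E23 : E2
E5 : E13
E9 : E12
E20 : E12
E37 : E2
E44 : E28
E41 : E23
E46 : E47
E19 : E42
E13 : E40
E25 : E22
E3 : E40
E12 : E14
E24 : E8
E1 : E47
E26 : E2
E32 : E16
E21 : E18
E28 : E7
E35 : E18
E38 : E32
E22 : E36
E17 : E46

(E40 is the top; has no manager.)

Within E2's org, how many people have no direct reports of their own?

The people in E2's organization with no one reporting to them are E31, E11, E41, E1, E45, E30, E6, E4, E35, E19, E21, E25, E33, E26. That is 14.

14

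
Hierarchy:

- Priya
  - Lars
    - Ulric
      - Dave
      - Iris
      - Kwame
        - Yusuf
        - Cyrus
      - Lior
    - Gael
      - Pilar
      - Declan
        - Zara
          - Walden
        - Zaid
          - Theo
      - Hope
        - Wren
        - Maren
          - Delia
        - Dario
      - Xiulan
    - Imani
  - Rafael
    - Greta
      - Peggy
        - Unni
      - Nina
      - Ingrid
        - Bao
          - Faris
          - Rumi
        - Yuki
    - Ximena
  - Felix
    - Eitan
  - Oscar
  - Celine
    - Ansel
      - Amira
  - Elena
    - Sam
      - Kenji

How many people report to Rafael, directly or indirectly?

Rafael directly manages Greta, Ximena. Under Greta: Ingrid, Yuki, Bao, Rumi, Faris, Nina, Peggy, Unni (8). Ximena has no reports. So Rafael's organization is 2 direct reports plus everyone under them: 9 + 1 = 10.

10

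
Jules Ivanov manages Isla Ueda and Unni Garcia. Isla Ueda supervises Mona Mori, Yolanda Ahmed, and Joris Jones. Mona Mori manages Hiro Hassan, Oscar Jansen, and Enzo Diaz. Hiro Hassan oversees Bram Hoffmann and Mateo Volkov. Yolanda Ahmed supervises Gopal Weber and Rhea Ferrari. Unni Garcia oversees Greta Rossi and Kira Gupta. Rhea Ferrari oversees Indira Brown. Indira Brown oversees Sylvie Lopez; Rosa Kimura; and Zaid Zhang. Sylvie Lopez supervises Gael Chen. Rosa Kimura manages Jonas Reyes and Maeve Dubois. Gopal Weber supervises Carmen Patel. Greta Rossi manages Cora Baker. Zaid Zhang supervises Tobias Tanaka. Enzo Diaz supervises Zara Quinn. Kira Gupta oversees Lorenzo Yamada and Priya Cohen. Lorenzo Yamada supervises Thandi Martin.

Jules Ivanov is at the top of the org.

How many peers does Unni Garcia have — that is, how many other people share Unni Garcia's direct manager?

1

Unni Garcia reports to Jules Ivanov. Jules Ivanov's other direct reports are Isla Ueda — 1 peer.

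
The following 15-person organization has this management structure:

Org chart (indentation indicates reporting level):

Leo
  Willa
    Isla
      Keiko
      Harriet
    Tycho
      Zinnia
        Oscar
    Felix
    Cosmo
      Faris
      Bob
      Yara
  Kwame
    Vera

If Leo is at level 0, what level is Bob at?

Chain from Bob up to Leo: Bob → Cosmo → Willa → Leo. That is 3 steps up, so Bob is 3 levels below Leo.

3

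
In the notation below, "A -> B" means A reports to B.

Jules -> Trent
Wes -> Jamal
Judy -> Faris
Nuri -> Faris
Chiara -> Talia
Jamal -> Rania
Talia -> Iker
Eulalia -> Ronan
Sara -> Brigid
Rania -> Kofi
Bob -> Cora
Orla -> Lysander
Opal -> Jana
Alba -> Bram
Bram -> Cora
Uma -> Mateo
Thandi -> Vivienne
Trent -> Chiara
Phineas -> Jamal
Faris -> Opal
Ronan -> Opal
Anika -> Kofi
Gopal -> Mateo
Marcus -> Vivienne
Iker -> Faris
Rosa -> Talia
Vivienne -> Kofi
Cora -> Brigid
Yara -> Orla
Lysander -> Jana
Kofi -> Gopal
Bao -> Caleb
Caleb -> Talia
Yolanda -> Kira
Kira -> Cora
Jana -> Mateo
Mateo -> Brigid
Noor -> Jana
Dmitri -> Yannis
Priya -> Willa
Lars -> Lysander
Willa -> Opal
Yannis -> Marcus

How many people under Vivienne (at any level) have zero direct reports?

The people in Vivienne's organization with no one reporting to them are Dmitri, Thandi. That is 2.

2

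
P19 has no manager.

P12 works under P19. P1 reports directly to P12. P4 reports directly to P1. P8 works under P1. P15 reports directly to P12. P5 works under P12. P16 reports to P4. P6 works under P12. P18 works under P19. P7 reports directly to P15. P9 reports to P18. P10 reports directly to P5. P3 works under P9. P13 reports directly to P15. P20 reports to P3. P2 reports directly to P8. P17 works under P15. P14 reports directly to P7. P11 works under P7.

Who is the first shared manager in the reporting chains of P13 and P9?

P19

P13's chain of managers is P15, P12, P19. P9's chain of managers is P18, P19. The first manager that appears in both chains is P19.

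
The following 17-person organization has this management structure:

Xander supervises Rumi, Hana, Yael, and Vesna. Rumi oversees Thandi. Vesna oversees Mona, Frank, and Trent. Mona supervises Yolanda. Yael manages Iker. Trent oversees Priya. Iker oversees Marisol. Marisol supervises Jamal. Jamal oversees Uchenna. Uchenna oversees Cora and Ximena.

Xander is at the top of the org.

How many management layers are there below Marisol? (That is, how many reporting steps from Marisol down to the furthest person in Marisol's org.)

3

The longest chain under Marisol runs Marisol → Jamal → Uchenna → Ximena, which is 3 levels below Marisol.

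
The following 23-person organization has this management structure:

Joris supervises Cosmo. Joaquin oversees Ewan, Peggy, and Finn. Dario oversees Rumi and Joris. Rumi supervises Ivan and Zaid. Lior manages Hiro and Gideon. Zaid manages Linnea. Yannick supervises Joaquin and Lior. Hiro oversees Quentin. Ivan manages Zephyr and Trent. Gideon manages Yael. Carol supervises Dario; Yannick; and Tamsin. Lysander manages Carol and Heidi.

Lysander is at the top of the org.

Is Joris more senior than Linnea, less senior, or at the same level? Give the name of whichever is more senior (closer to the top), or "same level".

Joris

Joris is 3 levels below Lysander; Linnea is 5. Joris is higher.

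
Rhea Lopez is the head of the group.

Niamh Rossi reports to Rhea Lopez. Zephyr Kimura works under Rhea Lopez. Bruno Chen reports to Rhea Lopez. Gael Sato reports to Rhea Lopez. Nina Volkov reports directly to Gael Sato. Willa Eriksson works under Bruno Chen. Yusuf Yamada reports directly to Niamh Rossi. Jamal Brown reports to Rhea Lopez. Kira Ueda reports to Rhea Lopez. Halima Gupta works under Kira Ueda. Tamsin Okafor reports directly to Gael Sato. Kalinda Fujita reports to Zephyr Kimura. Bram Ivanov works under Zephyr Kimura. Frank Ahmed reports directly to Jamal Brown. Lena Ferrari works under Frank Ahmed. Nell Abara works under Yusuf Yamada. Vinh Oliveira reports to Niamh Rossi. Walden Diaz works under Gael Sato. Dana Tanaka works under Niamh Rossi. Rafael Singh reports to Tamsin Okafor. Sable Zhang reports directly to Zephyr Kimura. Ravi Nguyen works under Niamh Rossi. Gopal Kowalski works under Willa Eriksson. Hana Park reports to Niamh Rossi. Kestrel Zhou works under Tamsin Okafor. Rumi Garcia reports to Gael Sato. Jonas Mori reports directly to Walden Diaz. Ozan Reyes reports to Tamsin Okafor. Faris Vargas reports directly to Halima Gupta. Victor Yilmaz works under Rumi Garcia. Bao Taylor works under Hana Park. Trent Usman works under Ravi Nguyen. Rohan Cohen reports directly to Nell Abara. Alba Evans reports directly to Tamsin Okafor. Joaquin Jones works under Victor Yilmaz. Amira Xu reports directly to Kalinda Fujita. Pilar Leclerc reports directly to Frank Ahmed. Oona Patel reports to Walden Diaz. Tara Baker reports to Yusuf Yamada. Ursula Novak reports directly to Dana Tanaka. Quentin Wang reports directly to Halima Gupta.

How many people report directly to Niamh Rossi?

5

Niamh Rossi directly manages Yusuf Yamada, Vinh Oliveira, Dana Tanaka, Ravi Nguyen, Hana Park. That is 5 direct reports.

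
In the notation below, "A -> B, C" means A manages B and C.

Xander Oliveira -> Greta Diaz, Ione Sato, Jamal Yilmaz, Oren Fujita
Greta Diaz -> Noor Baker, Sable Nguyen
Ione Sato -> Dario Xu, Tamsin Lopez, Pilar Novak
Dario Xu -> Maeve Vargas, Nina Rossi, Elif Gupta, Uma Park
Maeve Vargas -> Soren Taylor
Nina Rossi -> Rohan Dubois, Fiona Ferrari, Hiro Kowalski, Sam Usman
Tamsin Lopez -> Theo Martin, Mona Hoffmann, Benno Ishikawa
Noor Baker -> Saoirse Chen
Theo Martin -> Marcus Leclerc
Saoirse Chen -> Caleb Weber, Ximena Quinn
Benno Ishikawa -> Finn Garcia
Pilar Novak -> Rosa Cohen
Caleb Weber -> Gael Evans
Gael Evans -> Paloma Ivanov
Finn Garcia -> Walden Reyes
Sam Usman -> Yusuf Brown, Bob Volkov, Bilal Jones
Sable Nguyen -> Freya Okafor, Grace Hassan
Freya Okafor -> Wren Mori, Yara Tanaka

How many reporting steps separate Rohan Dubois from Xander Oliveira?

4

Chain from Rohan Dubois up to Xander Oliveira: Rohan Dubois → Nina Rossi → Dario Xu → Ione Sato → Xander Oliveira. That is 4 steps up, so Rohan Dubois is 4 levels below Xander Oliveira.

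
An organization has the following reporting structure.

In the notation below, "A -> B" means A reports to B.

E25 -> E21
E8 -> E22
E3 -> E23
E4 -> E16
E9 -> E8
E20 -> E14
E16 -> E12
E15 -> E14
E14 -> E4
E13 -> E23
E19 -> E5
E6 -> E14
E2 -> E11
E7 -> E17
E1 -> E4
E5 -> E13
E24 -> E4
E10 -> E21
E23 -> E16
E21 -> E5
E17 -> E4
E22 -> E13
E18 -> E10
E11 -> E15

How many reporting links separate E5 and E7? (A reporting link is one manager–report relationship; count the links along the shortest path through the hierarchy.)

6

E5 is 3 levels below E16, and E7 is 3 levels below E16 (their lowest common manager). The shortest path runs up from E5 to E16 and back down to E7: 3 + 3 = 6 links.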